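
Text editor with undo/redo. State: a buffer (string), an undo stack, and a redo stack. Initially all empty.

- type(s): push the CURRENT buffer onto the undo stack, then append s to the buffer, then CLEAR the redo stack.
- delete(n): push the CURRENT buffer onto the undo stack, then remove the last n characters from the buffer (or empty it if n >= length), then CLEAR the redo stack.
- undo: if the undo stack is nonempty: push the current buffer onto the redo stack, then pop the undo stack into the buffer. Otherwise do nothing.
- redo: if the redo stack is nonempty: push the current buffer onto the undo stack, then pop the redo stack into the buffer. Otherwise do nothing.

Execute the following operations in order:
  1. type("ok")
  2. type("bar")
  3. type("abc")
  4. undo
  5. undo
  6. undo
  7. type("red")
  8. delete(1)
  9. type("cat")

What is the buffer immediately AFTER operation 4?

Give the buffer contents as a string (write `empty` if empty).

After op 1 (type): buf='ok' undo_depth=1 redo_depth=0
After op 2 (type): buf='okbar' undo_depth=2 redo_depth=0
After op 3 (type): buf='okbarabc' undo_depth=3 redo_depth=0
After op 4 (undo): buf='okbar' undo_depth=2 redo_depth=1

Answer: okbar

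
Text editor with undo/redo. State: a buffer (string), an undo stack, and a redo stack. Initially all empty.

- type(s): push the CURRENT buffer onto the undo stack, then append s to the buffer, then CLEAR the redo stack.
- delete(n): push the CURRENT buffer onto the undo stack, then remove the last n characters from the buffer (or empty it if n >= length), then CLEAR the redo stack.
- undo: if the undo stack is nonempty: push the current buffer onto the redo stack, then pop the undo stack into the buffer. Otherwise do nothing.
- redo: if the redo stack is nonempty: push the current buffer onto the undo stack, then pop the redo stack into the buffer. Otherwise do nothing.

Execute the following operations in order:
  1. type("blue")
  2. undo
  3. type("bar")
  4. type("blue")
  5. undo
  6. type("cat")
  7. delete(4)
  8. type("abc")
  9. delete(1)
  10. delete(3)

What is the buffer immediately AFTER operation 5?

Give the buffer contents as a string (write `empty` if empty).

Answer: bar

Derivation:
After op 1 (type): buf='blue' undo_depth=1 redo_depth=0
After op 2 (undo): buf='(empty)' undo_depth=0 redo_depth=1
After op 3 (type): buf='bar' undo_depth=1 redo_depth=0
After op 4 (type): buf='barblue' undo_depth=2 redo_depth=0
After op 5 (undo): buf='bar' undo_depth=1 redo_depth=1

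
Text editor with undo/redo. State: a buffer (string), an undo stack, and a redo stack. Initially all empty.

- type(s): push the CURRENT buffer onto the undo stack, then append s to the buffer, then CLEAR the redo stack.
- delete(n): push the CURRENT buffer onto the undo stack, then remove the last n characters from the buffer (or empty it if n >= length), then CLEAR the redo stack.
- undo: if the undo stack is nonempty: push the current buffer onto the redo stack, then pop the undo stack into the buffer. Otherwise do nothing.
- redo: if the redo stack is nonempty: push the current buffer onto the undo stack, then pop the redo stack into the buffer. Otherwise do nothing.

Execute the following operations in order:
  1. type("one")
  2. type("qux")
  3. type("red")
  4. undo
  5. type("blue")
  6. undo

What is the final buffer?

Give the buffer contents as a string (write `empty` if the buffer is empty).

After op 1 (type): buf='one' undo_depth=1 redo_depth=0
After op 2 (type): buf='onequx' undo_depth=2 redo_depth=0
After op 3 (type): buf='onequxred' undo_depth=3 redo_depth=0
After op 4 (undo): buf='onequx' undo_depth=2 redo_depth=1
After op 5 (type): buf='onequxblue' undo_depth=3 redo_depth=0
After op 6 (undo): buf='onequx' undo_depth=2 redo_depth=1

Answer: onequx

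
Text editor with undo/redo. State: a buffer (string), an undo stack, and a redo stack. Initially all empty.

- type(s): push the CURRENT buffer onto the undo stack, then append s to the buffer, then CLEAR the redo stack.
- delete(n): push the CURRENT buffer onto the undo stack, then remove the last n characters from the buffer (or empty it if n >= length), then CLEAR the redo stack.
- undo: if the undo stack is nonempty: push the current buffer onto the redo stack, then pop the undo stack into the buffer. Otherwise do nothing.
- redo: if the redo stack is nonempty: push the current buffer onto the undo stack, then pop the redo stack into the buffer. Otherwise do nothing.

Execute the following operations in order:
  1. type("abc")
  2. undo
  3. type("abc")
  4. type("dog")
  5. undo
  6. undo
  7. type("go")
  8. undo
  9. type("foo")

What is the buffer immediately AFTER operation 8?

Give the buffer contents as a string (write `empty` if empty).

Answer: empty

Derivation:
After op 1 (type): buf='abc' undo_depth=1 redo_depth=0
After op 2 (undo): buf='(empty)' undo_depth=0 redo_depth=1
After op 3 (type): buf='abc' undo_depth=1 redo_depth=0
After op 4 (type): buf='abcdog' undo_depth=2 redo_depth=0
After op 5 (undo): buf='abc' undo_depth=1 redo_depth=1
After op 6 (undo): buf='(empty)' undo_depth=0 redo_depth=2
After op 7 (type): buf='go' undo_depth=1 redo_depth=0
After op 8 (undo): buf='(empty)' undo_depth=0 redo_depth=1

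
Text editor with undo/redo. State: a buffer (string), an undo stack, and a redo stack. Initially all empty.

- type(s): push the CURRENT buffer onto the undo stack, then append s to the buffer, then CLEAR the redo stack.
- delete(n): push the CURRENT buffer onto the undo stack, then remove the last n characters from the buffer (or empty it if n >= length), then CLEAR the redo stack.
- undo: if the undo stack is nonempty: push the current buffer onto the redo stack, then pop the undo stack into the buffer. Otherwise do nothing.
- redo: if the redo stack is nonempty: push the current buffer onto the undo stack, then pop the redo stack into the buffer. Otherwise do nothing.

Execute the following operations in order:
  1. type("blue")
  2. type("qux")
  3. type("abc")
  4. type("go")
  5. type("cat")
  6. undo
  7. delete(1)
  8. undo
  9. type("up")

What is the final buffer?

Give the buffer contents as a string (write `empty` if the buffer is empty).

After op 1 (type): buf='blue' undo_depth=1 redo_depth=0
After op 2 (type): buf='bluequx' undo_depth=2 redo_depth=0
After op 3 (type): buf='bluequxabc' undo_depth=3 redo_depth=0
After op 4 (type): buf='bluequxabcgo' undo_depth=4 redo_depth=0
After op 5 (type): buf='bluequxabcgocat' undo_depth=5 redo_depth=0
After op 6 (undo): buf='bluequxabcgo' undo_depth=4 redo_depth=1
After op 7 (delete): buf='bluequxabcg' undo_depth=5 redo_depth=0
After op 8 (undo): buf='bluequxabcgo' undo_depth=4 redo_depth=1
After op 9 (type): buf='bluequxabcgoup' undo_depth=5 redo_depth=0

Answer: bluequxabcgoup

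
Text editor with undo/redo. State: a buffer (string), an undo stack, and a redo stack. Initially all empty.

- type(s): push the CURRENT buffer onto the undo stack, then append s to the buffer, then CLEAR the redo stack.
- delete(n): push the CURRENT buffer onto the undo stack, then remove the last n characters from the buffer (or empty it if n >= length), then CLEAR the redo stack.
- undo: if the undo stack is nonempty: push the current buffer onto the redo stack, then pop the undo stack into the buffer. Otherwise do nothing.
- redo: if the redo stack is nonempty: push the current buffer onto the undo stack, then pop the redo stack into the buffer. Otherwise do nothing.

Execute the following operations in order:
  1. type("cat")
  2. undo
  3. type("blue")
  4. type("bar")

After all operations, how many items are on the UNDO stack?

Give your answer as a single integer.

Answer: 2

Derivation:
After op 1 (type): buf='cat' undo_depth=1 redo_depth=0
After op 2 (undo): buf='(empty)' undo_depth=0 redo_depth=1
After op 3 (type): buf='blue' undo_depth=1 redo_depth=0
After op 4 (type): buf='bluebar' undo_depth=2 redo_depth=0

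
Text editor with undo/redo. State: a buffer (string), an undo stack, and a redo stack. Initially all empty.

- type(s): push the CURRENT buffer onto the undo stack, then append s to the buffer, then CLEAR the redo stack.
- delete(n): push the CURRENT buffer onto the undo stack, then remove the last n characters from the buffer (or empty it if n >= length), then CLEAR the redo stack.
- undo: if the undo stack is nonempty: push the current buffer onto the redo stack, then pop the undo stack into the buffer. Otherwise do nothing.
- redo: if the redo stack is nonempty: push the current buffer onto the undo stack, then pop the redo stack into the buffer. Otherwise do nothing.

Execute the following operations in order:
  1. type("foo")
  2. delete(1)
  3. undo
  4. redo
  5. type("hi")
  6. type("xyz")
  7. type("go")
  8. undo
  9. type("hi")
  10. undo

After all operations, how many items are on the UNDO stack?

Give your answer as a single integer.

Answer: 4

Derivation:
After op 1 (type): buf='foo' undo_depth=1 redo_depth=0
After op 2 (delete): buf='fo' undo_depth=2 redo_depth=0
After op 3 (undo): buf='foo' undo_depth=1 redo_depth=1
After op 4 (redo): buf='fo' undo_depth=2 redo_depth=0
After op 5 (type): buf='fohi' undo_depth=3 redo_depth=0
After op 6 (type): buf='fohixyz' undo_depth=4 redo_depth=0
After op 7 (type): buf='fohixyzgo' undo_depth=5 redo_depth=0
After op 8 (undo): buf='fohixyz' undo_depth=4 redo_depth=1
After op 9 (type): buf='fohixyzhi' undo_depth=5 redo_depth=0
After op 10 (undo): buf='fohixyz' undo_depth=4 redo_depth=1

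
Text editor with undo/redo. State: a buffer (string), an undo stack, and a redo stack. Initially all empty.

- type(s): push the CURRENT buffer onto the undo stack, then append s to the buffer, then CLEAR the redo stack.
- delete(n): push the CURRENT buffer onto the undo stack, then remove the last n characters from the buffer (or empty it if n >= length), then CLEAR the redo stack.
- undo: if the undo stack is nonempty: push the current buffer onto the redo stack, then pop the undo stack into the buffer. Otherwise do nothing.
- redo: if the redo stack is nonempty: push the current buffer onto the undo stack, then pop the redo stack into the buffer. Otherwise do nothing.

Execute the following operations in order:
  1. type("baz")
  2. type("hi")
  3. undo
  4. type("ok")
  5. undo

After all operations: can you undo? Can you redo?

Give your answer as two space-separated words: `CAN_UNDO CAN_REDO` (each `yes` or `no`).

Answer: yes yes

Derivation:
After op 1 (type): buf='baz' undo_depth=1 redo_depth=0
After op 2 (type): buf='bazhi' undo_depth=2 redo_depth=0
After op 3 (undo): buf='baz' undo_depth=1 redo_depth=1
After op 4 (type): buf='bazok' undo_depth=2 redo_depth=0
After op 5 (undo): buf='baz' undo_depth=1 redo_depth=1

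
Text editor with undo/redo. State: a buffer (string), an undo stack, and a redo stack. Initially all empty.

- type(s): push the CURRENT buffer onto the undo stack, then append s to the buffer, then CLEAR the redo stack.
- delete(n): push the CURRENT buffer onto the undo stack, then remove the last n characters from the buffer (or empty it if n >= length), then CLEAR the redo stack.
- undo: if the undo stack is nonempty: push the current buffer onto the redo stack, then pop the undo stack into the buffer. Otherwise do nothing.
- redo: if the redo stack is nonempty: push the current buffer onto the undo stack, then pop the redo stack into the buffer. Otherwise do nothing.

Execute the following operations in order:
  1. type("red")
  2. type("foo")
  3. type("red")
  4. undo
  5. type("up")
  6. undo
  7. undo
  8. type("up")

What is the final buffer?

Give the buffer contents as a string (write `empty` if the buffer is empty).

After op 1 (type): buf='red' undo_depth=1 redo_depth=0
After op 2 (type): buf='redfoo' undo_depth=2 redo_depth=0
After op 3 (type): buf='redfoored' undo_depth=3 redo_depth=0
After op 4 (undo): buf='redfoo' undo_depth=2 redo_depth=1
After op 5 (type): buf='redfooup' undo_depth=3 redo_depth=0
After op 6 (undo): buf='redfoo' undo_depth=2 redo_depth=1
After op 7 (undo): buf='red' undo_depth=1 redo_depth=2
After op 8 (type): buf='redup' undo_depth=2 redo_depth=0

Answer: redup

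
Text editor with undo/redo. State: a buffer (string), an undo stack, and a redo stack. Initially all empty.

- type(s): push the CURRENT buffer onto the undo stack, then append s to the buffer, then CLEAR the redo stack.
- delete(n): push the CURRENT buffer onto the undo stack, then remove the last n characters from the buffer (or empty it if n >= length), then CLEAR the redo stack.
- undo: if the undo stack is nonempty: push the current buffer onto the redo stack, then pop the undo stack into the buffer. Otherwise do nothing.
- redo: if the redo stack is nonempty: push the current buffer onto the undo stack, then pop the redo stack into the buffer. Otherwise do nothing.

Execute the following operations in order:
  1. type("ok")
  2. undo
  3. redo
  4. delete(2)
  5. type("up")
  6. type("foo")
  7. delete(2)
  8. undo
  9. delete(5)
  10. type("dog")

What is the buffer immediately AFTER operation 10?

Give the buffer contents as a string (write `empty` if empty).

Answer: dog

Derivation:
After op 1 (type): buf='ok' undo_depth=1 redo_depth=0
After op 2 (undo): buf='(empty)' undo_depth=0 redo_depth=1
After op 3 (redo): buf='ok' undo_depth=1 redo_depth=0
After op 4 (delete): buf='(empty)' undo_depth=2 redo_depth=0
After op 5 (type): buf='up' undo_depth=3 redo_depth=0
After op 6 (type): buf='upfoo' undo_depth=4 redo_depth=0
After op 7 (delete): buf='upf' undo_depth=5 redo_depth=0
After op 8 (undo): buf='upfoo' undo_depth=4 redo_depth=1
After op 9 (delete): buf='(empty)' undo_depth=5 redo_depth=0
After op 10 (type): buf='dog' undo_depth=6 redo_depth=0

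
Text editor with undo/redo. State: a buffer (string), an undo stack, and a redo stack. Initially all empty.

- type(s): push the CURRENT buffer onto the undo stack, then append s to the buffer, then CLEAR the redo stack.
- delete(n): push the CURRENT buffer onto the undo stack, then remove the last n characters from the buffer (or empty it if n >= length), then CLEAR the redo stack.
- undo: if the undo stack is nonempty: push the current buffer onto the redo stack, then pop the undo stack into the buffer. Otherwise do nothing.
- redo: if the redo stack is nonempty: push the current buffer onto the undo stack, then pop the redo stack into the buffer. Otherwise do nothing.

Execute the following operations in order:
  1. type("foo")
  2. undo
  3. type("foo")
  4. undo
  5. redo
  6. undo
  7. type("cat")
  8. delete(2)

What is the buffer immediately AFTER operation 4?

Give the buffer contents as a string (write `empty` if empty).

Answer: empty

Derivation:
After op 1 (type): buf='foo' undo_depth=1 redo_depth=0
After op 2 (undo): buf='(empty)' undo_depth=0 redo_depth=1
After op 3 (type): buf='foo' undo_depth=1 redo_depth=0
After op 4 (undo): buf='(empty)' undo_depth=0 redo_depth=1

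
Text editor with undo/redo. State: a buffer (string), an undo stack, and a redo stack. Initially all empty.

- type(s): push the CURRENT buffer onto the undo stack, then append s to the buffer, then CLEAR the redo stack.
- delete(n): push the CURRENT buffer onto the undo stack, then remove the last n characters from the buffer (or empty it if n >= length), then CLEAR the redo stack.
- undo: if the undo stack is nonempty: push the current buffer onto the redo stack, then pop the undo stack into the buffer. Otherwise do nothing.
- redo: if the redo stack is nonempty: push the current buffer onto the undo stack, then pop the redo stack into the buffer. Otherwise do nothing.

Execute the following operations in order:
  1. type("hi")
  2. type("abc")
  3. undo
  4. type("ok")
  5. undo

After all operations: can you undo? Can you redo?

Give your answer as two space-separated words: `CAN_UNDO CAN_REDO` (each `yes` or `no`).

After op 1 (type): buf='hi' undo_depth=1 redo_depth=0
After op 2 (type): buf='hiabc' undo_depth=2 redo_depth=0
After op 3 (undo): buf='hi' undo_depth=1 redo_depth=1
After op 4 (type): buf='hiok' undo_depth=2 redo_depth=0
After op 5 (undo): buf='hi' undo_depth=1 redo_depth=1

Answer: yes yes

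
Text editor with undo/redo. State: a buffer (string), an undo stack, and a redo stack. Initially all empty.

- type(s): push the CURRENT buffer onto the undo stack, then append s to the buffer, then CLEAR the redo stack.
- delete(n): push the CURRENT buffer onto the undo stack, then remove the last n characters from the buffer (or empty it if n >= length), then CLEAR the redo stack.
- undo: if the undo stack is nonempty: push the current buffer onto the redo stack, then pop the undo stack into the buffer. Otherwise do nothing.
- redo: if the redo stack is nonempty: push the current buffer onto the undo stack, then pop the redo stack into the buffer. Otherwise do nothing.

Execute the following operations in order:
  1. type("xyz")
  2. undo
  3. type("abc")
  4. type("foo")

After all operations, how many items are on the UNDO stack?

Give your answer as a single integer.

After op 1 (type): buf='xyz' undo_depth=1 redo_depth=0
After op 2 (undo): buf='(empty)' undo_depth=0 redo_depth=1
After op 3 (type): buf='abc' undo_depth=1 redo_depth=0
After op 4 (type): buf='abcfoo' undo_depth=2 redo_depth=0

Answer: 2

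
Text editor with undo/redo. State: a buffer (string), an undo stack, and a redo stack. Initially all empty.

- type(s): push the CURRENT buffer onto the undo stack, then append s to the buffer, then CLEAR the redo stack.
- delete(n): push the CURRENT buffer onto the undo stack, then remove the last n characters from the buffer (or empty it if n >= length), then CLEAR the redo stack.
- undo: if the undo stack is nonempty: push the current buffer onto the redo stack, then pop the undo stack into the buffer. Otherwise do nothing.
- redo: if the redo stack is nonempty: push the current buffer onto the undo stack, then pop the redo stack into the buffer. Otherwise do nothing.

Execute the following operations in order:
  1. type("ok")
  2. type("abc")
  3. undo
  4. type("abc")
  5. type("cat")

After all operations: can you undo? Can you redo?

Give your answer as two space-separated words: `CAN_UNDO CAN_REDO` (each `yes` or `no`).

Answer: yes no

Derivation:
After op 1 (type): buf='ok' undo_depth=1 redo_depth=0
After op 2 (type): buf='okabc' undo_depth=2 redo_depth=0
After op 3 (undo): buf='ok' undo_depth=1 redo_depth=1
After op 4 (type): buf='okabc' undo_depth=2 redo_depth=0
After op 5 (type): buf='okabccat' undo_depth=3 redo_depth=0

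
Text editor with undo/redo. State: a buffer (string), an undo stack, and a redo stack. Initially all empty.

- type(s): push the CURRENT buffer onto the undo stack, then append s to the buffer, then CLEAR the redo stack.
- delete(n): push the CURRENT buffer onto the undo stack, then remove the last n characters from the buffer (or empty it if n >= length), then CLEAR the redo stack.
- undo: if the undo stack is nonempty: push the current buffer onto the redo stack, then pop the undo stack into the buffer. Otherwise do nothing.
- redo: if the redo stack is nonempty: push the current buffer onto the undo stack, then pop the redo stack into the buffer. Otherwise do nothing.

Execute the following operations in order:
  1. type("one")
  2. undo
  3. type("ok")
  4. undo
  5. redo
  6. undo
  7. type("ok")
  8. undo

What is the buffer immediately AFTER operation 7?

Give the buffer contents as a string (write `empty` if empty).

After op 1 (type): buf='one' undo_depth=1 redo_depth=0
After op 2 (undo): buf='(empty)' undo_depth=0 redo_depth=1
After op 3 (type): buf='ok' undo_depth=1 redo_depth=0
After op 4 (undo): buf='(empty)' undo_depth=0 redo_depth=1
After op 5 (redo): buf='ok' undo_depth=1 redo_depth=0
After op 6 (undo): buf='(empty)' undo_depth=0 redo_depth=1
After op 7 (type): buf='ok' undo_depth=1 redo_depth=0

Answer: ok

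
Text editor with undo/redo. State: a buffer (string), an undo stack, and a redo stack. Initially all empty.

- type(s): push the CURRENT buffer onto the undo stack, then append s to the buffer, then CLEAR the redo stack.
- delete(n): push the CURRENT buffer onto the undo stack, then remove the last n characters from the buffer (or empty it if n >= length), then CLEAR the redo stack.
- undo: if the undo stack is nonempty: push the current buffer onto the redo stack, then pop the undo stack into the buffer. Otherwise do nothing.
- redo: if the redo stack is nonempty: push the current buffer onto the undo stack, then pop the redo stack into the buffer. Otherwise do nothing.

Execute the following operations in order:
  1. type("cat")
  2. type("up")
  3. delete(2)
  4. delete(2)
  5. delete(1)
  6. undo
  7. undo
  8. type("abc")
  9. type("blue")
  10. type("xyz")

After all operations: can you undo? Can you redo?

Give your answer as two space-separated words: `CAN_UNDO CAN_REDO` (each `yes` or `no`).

After op 1 (type): buf='cat' undo_depth=1 redo_depth=0
After op 2 (type): buf='catup' undo_depth=2 redo_depth=0
After op 3 (delete): buf='cat' undo_depth=3 redo_depth=0
After op 4 (delete): buf='c' undo_depth=4 redo_depth=0
After op 5 (delete): buf='(empty)' undo_depth=5 redo_depth=0
After op 6 (undo): buf='c' undo_depth=4 redo_depth=1
After op 7 (undo): buf='cat' undo_depth=3 redo_depth=2
After op 8 (type): buf='catabc' undo_depth=4 redo_depth=0
After op 9 (type): buf='catabcblue' undo_depth=5 redo_depth=0
After op 10 (type): buf='catabcbluexyz' undo_depth=6 redo_depth=0

Answer: yes no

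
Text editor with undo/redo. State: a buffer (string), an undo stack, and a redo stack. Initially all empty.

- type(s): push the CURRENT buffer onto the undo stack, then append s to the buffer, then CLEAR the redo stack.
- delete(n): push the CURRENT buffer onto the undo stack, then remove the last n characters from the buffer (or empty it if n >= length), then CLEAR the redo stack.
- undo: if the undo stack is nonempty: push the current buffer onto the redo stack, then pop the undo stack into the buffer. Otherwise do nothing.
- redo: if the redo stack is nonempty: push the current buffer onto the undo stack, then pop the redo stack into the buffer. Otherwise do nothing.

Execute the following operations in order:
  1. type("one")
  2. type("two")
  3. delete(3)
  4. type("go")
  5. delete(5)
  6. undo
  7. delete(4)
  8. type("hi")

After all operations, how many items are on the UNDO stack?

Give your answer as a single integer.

Answer: 6

Derivation:
After op 1 (type): buf='one' undo_depth=1 redo_depth=0
After op 2 (type): buf='onetwo' undo_depth=2 redo_depth=0
After op 3 (delete): buf='one' undo_depth=3 redo_depth=0
After op 4 (type): buf='onego' undo_depth=4 redo_depth=0
After op 5 (delete): buf='(empty)' undo_depth=5 redo_depth=0
After op 6 (undo): buf='onego' undo_depth=4 redo_depth=1
After op 7 (delete): buf='o' undo_depth=5 redo_depth=0
After op 8 (type): buf='ohi' undo_depth=6 redo_depth=0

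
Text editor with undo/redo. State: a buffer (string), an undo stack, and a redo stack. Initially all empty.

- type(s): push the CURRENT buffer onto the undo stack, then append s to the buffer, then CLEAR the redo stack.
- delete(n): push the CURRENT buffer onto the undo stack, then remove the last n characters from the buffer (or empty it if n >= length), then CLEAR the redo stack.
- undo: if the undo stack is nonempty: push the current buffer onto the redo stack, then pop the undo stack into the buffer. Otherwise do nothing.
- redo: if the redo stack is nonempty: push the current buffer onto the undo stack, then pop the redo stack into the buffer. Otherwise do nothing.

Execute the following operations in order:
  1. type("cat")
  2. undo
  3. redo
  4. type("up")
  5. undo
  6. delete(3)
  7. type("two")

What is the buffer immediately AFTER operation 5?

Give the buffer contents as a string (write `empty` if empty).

Answer: cat

Derivation:
After op 1 (type): buf='cat' undo_depth=1 redo_depth=0
After op 2 (undo): buf='(empty)' undo_depth=0 redo_depth=1
After op 3 (redo): buf='cat' undo_depth=1 redo_depth=0
After op 4 (type): buf='catup' undo_depth=2 redo_depth=0
After op 5 (undo): buf='cat' undo_depth=1 redo_depth=1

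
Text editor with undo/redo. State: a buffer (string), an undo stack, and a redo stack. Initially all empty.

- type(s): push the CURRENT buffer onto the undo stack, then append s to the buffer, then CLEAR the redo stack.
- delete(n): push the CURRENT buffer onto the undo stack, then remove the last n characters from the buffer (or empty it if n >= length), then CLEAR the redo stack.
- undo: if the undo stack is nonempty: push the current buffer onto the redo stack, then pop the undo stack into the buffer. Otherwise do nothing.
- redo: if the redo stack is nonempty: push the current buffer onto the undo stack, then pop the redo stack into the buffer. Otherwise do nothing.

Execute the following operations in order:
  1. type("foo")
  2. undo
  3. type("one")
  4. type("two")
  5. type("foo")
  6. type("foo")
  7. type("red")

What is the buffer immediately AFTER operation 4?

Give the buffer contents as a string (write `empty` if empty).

After op 1 (type): buf='foo' undo_depth=1 redo_depth=0
After op 2 (undo): buf='(empty)' undo_depth=0 redo_depth=1
After op 3 (type): buf='one' undo_depth=1 redo_depth=0
After op 4 (type): buf='onetwo' undo_depth=2 redo_depth=0

Answer: onetwo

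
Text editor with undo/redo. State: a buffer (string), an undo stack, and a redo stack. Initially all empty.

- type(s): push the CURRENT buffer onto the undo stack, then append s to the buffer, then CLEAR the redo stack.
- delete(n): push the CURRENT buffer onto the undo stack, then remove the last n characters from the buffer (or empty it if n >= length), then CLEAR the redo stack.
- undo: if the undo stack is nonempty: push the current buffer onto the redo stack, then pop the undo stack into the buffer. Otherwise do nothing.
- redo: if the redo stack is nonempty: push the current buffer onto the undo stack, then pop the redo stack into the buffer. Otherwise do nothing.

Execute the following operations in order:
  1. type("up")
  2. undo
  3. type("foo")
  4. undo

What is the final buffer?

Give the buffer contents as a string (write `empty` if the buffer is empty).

Answer: empty

Derivation:
After op 1 (type): buf='up' undo_depth=1 redo_depth=0
After op 2 (undo): buf='(empty)' undo_depth=0 redo_depth=1
After op 3 (type): buf='foo' undo_depth=1 redo_depth=0
After op 4 (undo): buf='(empty)' undo_depth=0 redo_depth=1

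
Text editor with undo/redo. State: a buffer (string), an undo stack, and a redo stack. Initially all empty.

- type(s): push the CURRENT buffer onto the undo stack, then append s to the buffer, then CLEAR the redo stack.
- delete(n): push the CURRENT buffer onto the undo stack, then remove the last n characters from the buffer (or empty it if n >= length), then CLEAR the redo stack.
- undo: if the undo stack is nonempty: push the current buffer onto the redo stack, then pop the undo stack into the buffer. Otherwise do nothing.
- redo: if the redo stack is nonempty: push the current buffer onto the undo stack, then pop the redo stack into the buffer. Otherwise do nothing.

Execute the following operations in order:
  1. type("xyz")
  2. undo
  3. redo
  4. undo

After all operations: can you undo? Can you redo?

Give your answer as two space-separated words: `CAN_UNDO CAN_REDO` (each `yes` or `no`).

Answer: no yes

Derivation:
After op 1 (type): buf='xyz' undo_depth=1 redo_depth=0
After op 2 (undo): buf='(empty)' undo_depth=0 redo_depth=1
After op 3 (redo): buf='xyz' undo_depth=1 redo_depth=0
After op 4 (undo): buf='(empty)' undo_depth=0 redo_depth=1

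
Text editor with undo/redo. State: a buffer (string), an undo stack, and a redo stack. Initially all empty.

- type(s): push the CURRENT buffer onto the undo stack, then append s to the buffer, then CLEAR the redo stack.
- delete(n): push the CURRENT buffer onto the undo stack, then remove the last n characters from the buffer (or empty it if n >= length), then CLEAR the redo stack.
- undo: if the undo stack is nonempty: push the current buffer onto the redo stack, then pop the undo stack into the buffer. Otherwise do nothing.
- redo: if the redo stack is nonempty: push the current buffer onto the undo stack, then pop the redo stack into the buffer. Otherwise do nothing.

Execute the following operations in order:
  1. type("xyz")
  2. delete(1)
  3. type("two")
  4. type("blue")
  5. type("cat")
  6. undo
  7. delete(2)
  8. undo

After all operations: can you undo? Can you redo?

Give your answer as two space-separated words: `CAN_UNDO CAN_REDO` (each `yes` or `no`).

Answer: yes yes

Derivation:
After op 1 (type): buf='xyz' undo_depth=1 redo_depth=0
After op 2 (delete): buf='xy' undo_depth=2 redo_depth=0
After op 3 (type): buf='xytwo' undo_depth=3 redo_depth=0
After op 4 (type): buf='xytwoblue' undo_depth=4 redo_depth=0
After op 5 (type): buf='xytwobluecat' undo_depth=5 redo_depth=0
After op 6 (undo): buf='xytwoblue' undo_depth=4 redo_depth=1
After op 7 (delete): buf='xytwobl' undo_depth=5 redo_depth=0
After op 8 (undo): buf='xytwoblue' undo_depth=4 redo_depth=1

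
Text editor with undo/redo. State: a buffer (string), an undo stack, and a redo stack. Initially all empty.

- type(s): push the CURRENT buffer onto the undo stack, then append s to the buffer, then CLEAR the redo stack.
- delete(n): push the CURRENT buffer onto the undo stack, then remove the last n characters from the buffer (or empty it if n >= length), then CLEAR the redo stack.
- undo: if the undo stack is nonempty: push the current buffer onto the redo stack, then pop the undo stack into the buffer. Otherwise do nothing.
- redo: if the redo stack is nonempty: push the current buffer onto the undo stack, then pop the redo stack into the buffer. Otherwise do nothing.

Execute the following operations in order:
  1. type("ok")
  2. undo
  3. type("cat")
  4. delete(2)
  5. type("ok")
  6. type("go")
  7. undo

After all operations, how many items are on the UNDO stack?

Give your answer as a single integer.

After op 1 (type): buf='ok' undo_depth=1 redo_depth=0
After op 2 (undo): buf='(empty)' undo_depth=0 redo_depth=1
After op 3 (type): buf='cat' undo_depth=1 redo_depth=0
After op 4 (delete): buf='c' undo_depth=2 redo_depth=0
After op 5 (type): buf='cok' undo_depth=3 redo_depth=0
After op 6 (type): buf='cokgo' undo_depth=4 redo_depth=0
After op 7 (undo): buf='cok' undo_depth=3 redo_depth=1

Answer: 3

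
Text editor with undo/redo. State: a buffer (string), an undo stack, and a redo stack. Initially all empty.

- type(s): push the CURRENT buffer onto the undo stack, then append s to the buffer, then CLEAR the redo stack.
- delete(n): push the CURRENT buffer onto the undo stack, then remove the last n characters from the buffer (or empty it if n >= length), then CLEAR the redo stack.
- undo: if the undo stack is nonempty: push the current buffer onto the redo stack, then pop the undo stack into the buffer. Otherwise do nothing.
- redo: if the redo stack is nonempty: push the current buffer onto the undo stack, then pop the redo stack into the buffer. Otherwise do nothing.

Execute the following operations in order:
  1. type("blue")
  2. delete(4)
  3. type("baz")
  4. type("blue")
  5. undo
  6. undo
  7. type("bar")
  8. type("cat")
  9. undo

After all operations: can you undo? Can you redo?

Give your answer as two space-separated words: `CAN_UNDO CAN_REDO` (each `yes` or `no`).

After op 1 (type): buf='blue' undo_depth=1 redo_depth=0
After op 2 (delete): buf='(empty)' undo_depth=2 redo_depth=0
After op 3 (type): buf='baz' undo_depth=3 redo_depth=0
After op 4 (type): buf='bazblue' undo_depth=4 redo_depth=0
After op 5 (undo): buf='baz' undo_depth=3 redo_depth=1
After op 6 (undo): buf='(empty)' undo_depth=2 redo_depth=2
After op 7 (type): buf='bar' undo_depth=3 redo_depth=0
After op 8 (type): buf='barcat' undo_depth=4 redo_depth=0
After op 9 (undo): buf='bar' undo_depth=3 redo_depth=1

Answer: yes yes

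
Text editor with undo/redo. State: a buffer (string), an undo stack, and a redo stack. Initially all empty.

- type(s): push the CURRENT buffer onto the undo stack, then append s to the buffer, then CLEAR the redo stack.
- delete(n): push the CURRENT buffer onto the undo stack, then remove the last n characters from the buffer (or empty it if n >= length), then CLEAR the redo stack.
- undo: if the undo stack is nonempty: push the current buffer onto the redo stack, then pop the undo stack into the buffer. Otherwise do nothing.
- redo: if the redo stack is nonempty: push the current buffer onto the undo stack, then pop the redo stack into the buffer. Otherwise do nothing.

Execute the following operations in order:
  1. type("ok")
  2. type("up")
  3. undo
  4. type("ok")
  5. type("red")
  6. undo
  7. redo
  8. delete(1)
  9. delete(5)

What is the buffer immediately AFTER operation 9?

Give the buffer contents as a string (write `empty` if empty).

After op 1 (type): buf='ok' undo_depth=1 redo_depth=0
After op 2 (type): buf='okup' undo_depth=2 redo_depth=0
After op 3 (undo): buf='ok' undo_depth=1 redo_depth=1
After op 4 (type): buf='okok' undo_depth=2 redo_depth=0
After op 5 (type): buf='okokred' undo_depth=3 redo_depth=0
After op 6 (undo): buf='okok' undo_depth=2 redo_depth=1
After op 7 (redo): buf='okokred' undo_depth=3 redo_depth=0
After op 8 (delete): buf='okokre' undo_depth=4 redo_depth=0
After op 9 (delete): buf='o' undo_depth=5 redo_depth=0

Answer: o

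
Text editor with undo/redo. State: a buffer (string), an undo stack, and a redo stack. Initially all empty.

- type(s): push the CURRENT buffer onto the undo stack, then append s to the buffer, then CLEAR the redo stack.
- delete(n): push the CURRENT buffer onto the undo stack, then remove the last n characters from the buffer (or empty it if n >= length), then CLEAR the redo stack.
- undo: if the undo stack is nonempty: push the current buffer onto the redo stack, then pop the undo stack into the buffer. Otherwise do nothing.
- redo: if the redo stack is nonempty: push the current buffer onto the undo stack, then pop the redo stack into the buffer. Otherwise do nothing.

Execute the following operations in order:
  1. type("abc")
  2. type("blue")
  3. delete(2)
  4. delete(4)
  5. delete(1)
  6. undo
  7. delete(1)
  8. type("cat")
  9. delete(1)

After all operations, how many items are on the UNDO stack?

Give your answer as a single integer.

After op 1 (type): buf='abc' undo_depth=1 redo_depth=0
After op 2 (type): buf='abcblue' undo_depth=2 redo_depth=0
After op 3 (delete): buf='abcbl' undo_depth=3 redo_depth=0
After op 4 (delete): buf='a' undo_depth=4 redo_depth=0
After op 5 (delete): buf='(empty)' undo_depth=5 redo_depth=0
After op 6 (undo): buf='a' undo_depth=4 redo_depth=1
After op 7 (delete): buf='(empty)' undo_depth=5 redo_depth=0
After op 8 (type): buf='cat' undo_depth=6 redo_depth=0
After op 9 (delete): buf='ca' undo_depth=7 redo_depth=0

Answer: 7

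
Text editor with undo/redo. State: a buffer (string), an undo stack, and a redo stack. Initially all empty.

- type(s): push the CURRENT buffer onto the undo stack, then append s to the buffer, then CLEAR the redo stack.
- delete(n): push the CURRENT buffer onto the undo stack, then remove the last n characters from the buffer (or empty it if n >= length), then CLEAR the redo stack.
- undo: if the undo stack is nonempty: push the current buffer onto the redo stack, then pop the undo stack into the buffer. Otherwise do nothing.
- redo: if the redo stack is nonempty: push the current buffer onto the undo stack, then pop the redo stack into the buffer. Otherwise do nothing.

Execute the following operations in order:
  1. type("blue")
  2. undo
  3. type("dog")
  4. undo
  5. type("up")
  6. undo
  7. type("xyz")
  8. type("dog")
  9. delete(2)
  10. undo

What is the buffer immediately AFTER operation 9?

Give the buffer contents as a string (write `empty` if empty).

Answer: xyzd

Derivation:
After op 1 (type): buf='blue' undo_depth=1 redo_depth=0
After op 2 (undo): buf='(empty)' undo_depth=0 redo_depth=1
After op 3 (type): buf='dog' undo_depth=1 redo_depth=0
After op 4 (undo): buf='(empty)' undo_depth=0 redo_depth=1
After op 5 (type): buf='up' undo_depth=1 redo_depth=0
After op 6 (undo): buf='(empty)' undo_depth=0 redo_depth=1
After op 7 (type): buf='xyz' undo_depth=1 redo_depth=0
After op 8 (type): buf='xyzdog' undo_depth=2 redo_depth=0
After op 9 (delete): buf='xyzd' undo_depth=3 redo_depth=0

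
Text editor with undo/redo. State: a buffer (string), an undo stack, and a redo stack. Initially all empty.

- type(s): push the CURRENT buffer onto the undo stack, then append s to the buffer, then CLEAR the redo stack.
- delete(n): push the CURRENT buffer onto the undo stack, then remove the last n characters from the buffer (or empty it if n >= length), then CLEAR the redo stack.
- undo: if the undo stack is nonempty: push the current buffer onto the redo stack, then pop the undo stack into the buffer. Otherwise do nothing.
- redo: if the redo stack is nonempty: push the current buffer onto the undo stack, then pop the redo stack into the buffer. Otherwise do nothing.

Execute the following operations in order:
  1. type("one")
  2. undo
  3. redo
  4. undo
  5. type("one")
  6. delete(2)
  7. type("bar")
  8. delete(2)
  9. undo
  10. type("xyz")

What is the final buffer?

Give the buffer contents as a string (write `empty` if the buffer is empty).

After op 1 (type): buf='one' undo_depth=1 redo_depth=0
After op 2 (undo): buf='(empty)' undo_depth=0 redo_depth=1
After op 3 (redo): buf='one' undo_depth=1 redo_depth=0
After op 4 (undo): buf='(empty)' undo_depth=0 redo_depth=1
After op 5 (type): buf='one' undo_depth=1 redo_depth=0
After op 6 (delete): buf='o' undo_depth=2 redo_depth=0
After op 7 (type): buf='obar' undo_depth=3 redo_depth=0
After op 8 (delete): buf='ob' undo_depth=4 redo_depth=0
After op 9 (undo): buf='obar' undo_depth=3 redo_depth=1
After op 10 (type): buf='obarxyz' undo_depth=4 redo_depth=0

Answer: obarxyz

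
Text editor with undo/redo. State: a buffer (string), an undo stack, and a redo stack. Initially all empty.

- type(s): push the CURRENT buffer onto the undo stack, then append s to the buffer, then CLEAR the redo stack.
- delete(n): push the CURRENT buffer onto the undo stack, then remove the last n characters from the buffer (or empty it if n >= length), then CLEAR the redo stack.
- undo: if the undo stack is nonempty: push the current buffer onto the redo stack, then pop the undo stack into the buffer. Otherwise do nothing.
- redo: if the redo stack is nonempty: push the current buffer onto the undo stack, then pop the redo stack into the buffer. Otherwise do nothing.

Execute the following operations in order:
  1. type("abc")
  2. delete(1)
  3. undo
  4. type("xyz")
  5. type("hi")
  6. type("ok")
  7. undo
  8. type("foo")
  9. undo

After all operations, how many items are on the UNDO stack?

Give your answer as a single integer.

Answer: 3

Derivation:
After op 1 (type): buf='abc' undo_depth=1 redo_depth=0
After op 2 (delete): buf='ab' undo_depth=2 redo_depth=0
After op 3 (undo): buf='abc' undo_depth=1 redo_depth=1
After op 4 (type): buf='abcxyz' undo_depth=2 redo_depth=0
After op 5 (type): buf='abcxyzhi' undo_depth=3 redo_depth=0
After op 6 (type): buf='abcxyzhiok' undo_depth=4 redo_depth=0
After op 7 (undo): buf='abcxyzhi' undo_depth=3 redo_depth=1
After op 8 (type): buf='abcxyzhifoo' undo_depth=4 redo_depth=0
After op 9 (undo): buf='abcxyzhi' undo_depth=3 redo_depth=1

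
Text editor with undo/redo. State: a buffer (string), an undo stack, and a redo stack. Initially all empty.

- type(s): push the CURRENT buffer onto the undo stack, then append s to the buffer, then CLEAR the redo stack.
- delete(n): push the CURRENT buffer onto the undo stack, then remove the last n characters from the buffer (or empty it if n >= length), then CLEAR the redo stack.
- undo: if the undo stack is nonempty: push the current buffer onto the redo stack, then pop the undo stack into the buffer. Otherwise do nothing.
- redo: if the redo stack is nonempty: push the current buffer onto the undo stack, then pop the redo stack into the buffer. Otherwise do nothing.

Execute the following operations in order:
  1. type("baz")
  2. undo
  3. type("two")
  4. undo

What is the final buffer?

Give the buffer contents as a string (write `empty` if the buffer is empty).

Answer: empty

Derivation:
After op 1 (type): buf='baz' undo_depth=1 redo_depth=0
After op 2 (undo): buf='(empty)' undo_depth=0 redo_depth=1
After op 3 (type): buf='two' undo_depth=1 redo_depth=0
After op 4 (undo): buf='(empty)' undo_depth=0 redo_depth=1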